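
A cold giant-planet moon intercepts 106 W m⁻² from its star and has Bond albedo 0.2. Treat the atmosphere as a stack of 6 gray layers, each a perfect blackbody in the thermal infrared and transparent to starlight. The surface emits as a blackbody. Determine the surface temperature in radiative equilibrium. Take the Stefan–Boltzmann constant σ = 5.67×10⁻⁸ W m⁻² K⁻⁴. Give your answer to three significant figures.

The effective emission temperature is T_e = [S(1−α)/(4σ)]^¼ = 139.1 K.
Layer-by-layer balance gives σT_s⁴ = (N+1)σT_e⁴, so T_s = 7^¼·139.1 = 226.2 K.

226 K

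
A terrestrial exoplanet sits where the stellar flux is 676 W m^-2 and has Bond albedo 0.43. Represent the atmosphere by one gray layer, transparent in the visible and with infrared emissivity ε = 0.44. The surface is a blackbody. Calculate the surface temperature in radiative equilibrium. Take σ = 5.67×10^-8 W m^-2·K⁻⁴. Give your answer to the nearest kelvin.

Effective emission temperature (TOA balance): σT_e⁴ = S(1−α)/4 = 96.33 W m^-2 → T_e = 203.0 K.
For a single slab of emissivity ε, T_s⁴ = 2T_e⁴/(2−ε); thus T_s = 203.0·(1.282)^(1/4) = 216.0 K.

216 K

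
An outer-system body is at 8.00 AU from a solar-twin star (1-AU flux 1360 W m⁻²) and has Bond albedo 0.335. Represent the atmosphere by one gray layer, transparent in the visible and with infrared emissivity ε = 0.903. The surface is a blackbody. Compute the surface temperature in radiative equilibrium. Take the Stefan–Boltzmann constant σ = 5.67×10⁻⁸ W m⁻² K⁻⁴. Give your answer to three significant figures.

103 kelvin

Flux at the orbit: S = 1360/(8.00)² = 21.25 W m⁻².
The planet radiates to space at T_e = [S(1−α)/(4σ)]^(1/4) = 88.85 K.
For a single slab of emissivity ε, T_s⁴ = 2T_e⁴/(2−ε); thus T_s = 88.85·(1.823)^(1/4) = 103.2 K.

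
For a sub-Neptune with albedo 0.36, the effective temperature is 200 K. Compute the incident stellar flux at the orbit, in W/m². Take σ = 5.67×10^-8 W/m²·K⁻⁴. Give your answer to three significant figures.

Invert the energy balance for S: S = 4σT⁴/(1−α).
The emitted flux is σT⁴ = 90.72 W/m².
S = 4·90.72/0.64 = 567.0 W/m².

567 W/m²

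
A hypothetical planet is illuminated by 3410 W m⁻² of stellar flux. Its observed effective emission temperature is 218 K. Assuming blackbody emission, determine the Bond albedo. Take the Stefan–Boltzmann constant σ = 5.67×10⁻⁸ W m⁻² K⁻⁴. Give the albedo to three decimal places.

0.850

From σT⁴ = S(1−α)/4 we invert for α: 1−α = 4σT⁴/S.
4σT⁴ = 4·5.67×10⁻⁸·(218)⁴ = 512.2 W m⁻².
Hence α = 1 − 512.2/3410 = 0.8498.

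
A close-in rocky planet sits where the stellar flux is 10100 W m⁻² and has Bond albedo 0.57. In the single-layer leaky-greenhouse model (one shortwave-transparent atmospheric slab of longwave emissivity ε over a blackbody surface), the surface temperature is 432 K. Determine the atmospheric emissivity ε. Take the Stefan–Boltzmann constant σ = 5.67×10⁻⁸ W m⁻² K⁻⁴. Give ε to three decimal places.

0.900

TOA balance gives T_e = 372.0 K.
T_s⁴ = T_e⁴·2/(2−ε) → ε = 2 − 2(T_e/T_s)⁴ = 2 − 2·(372.0/432)⁴ = 0.9004.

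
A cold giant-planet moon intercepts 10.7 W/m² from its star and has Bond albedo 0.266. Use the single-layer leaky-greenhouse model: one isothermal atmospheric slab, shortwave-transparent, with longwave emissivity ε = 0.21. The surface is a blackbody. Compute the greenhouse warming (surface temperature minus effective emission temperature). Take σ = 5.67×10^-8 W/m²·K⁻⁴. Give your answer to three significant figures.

2.16 K

The planet radiates to space at T_e = [S(1−α)/(4σ)]^(1/4) = 76.71 K.
Surface balance with a leaky layer gives σT_s⁴ = σT_e⁴·2/(2−ε), so T_s = T_e·[2/(2−0.21)]^(1/4) = 78.87 K.
Greenhouse warming: T_s − T_e = 2.157 K.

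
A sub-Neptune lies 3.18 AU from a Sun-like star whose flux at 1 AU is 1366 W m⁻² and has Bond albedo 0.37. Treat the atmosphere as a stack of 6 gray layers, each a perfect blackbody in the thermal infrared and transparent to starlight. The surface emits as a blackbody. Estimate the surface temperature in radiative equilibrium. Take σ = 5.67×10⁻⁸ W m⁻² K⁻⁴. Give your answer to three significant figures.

226 kelvin

Flux at the orbit: S = 1366/(3.18)² = 135.1 W m⁻².
Top-of-atmosphere balance: σT_e⁴ = S(1−α)/4 = 21.28 W m⁻² → T_e = 139.2 K.
Layer-by-layer balance gives σT_s⁴ = (N+1)σT_e⁴, so T_s = 7^¼·139.2 = 226.4 K.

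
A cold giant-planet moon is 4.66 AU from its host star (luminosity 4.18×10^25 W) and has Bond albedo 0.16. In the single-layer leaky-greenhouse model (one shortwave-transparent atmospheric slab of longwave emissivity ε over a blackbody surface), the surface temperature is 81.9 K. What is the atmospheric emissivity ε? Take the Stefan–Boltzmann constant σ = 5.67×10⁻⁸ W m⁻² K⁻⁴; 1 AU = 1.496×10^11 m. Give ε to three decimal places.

Orbital distance: d = 4.66 AU = 6.971×10^11 m.
Flux at the orbit: S = L/(4πd²) = 4.18×10^25/(4π·(6.97×10^11)²) = 6.844 W m⁻².
First, T_e = [6.844·(1−0.16)/(4σ)]^(1/4) = 70.96 K.
T_s⁴ = T_e⁴·2/(2−ε) → ε = 2 − 2(T_e/T_s)⁴ = 2 − 2·(70.96/81.9)⁴ = 0.8732.

0.873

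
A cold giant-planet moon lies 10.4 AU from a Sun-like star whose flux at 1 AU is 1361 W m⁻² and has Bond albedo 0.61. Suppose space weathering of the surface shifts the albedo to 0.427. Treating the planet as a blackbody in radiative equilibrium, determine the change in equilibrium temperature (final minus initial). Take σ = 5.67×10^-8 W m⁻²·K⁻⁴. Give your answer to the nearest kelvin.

By the inverse-square law, S = 1361/10.4² = 12.58 W m⁻².
Before: T₁ = [12.58·0.39/(4σ)]^(1/4) = 68.20 K.
With α = 0.427, T₂ = 75.09 K.
Change: 75.09 − 68.20 = 6.886 K.

7 K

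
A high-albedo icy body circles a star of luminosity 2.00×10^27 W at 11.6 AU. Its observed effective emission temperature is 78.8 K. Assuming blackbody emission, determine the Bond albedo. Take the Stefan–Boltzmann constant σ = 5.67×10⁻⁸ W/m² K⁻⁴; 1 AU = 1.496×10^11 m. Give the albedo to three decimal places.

0.835

Orbital distance: d = 11.6 AU = 1.735×10^12 m.
Spreading L over a sphere of radius d: S = 2.00×10^27/(4π·1.74×10^12²) = 52.85 W/m².
Energy balance: S(1−α)/4 = σT⁴, so 1−α = 4σT⁴/S.
4σT⁴ = 4·5.67×10⁻⁸·(78.8)⁴ = 8.745 W/m².
1−α = 8.745/52.85 = 0.1655, so α = 0.8345.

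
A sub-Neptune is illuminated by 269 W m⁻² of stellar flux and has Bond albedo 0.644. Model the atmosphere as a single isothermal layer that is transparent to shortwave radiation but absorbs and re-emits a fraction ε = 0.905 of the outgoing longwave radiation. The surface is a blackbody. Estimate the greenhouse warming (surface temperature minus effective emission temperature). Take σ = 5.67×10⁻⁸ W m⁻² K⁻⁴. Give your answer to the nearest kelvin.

The planet radiates to space at T_e = [S(1−α)/(4σ)]^(1/4) = 143.3 K.
The surface balance (absorbed SW + ε·downward IR = σT_s⁴) with T_a⁴ = T_s⁴/2 reduces to T_s = T_e·[2/(2−ε)]^¼ = 166.6 K.
The atmosphere warms the surface by 23.30 K.

23 K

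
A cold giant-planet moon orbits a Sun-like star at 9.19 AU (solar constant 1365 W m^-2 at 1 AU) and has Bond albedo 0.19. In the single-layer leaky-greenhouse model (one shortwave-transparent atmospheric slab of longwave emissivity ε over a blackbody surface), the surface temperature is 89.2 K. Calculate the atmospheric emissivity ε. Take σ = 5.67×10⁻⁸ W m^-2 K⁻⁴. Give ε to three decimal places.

By the inverse-square law, S = 1365/9.19² = 16.16 W m^-2.
TOA balance gives T_e = 87.16 K.
Inverting T_s⁴ = 2T_e⁴/(2−ε): (T_e/T_s)⁴ = 0.9118, so ε = 2(1 − 0.9118) = 0.1765.

0.176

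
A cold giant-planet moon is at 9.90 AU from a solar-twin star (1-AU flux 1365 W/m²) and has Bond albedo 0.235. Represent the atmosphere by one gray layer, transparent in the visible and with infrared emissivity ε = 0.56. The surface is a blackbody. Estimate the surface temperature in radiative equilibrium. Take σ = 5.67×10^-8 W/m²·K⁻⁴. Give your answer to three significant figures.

By the inverse-square law, S = 1365/9.90² = 13.93 W/m².
Effective emission temperature (TOA balance): σT_e⁴ = S(1−α)/4 = 2.664 W/m² → T_e = 82.79 K.
The surface balance (absorbed SW + ε·downward IR = σT_s⁴) with T_a⁴ = T_s⁴/2 reduces to T_s = T_e·[2/(2−ε)]^¼ = 89.87 K.

89.9 kelvin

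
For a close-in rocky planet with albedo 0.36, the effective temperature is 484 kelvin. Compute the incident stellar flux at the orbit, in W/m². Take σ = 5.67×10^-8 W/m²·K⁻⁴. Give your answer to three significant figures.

Invert the energy balance for S: S = 4σT⁴/(1−α).
σT⁴ = 5.67×10⁻⁸·(484)⁴ = 3111 W/m².
S = 4·3111/0.64 = 19450 W/m².

19400 W/m²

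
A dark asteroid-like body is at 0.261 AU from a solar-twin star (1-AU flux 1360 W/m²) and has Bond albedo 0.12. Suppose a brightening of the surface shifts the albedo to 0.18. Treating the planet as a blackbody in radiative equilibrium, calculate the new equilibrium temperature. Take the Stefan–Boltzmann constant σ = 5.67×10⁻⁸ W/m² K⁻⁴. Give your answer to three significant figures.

518 K

Flux at the orbit: S = 1360/(0.261)² = 19960 W/m².
With the new albedo, S(1−α₂)/4 = 4093 W/m², so T₂ = 518.3 K.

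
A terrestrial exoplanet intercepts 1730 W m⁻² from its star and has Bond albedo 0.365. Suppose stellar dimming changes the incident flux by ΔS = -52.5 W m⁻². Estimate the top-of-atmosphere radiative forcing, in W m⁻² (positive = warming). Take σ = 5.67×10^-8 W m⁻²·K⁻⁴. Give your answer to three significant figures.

ΔF = Δ[S(1−α)]/4 = (1−0.365)·-52.5/4 = -8.334 W m⁻².

-8.33 W m⁻²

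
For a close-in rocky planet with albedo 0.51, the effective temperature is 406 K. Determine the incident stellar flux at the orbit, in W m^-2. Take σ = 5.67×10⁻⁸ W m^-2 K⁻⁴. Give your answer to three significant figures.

12600 W m^-2

Invert the energy balance for S: S = 4σT⁴/(1−α).
The emitted flux is σT⁴ = 1541 W m^-2.
So S = 4×1541/(1−0.51) = 12580 W m^-2.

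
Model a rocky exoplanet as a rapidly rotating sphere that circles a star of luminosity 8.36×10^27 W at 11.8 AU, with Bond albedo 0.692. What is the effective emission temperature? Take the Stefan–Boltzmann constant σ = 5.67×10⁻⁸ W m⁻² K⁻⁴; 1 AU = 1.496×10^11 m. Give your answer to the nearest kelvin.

130 K

d = 11.8 × 1.496×10^11 m = 1.765×10^12 m.
Flux at the orbit: S = L/(4πd²) = 8.36×10^27/(4π·(1.77×10^12)²) = 213.5 W m⁻².
The planet absorbs (1−α)S over its disc πR² and re-emits over 4πR², so the mean absorbed flux is (1−0.692)·213.5/4 = 16.44 W m⁻².
Set σT⁴ = 16.44 → T = (16.44/σ)^(1/4) = 130.5 K.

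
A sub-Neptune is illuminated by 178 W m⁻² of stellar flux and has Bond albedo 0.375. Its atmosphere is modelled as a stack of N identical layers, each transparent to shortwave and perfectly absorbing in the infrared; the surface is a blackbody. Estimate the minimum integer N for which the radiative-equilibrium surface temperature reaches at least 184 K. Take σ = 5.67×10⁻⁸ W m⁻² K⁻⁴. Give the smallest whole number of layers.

OLR = S(1−α)/4 = 27.81 W m⁻²; the top layer radiates at T_e = 148.8 K.
Need (N+1)T_e⁴ ≥ T_s⁴, i.e. N+1 ≥ (184/148.8)⁴ = 2.337.
Rounding up, N = 2.

2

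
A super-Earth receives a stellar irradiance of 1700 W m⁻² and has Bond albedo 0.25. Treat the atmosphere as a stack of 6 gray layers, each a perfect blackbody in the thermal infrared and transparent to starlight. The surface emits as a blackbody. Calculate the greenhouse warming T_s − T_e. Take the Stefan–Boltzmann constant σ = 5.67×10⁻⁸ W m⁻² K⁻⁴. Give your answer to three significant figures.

172 kelvin

OLR = S(1−α)/4 = 318.8 W m⁻²; the top layer radiates at T_e = 273.8 K.
Surface: T_s = (7)^¼·T_e = 445.4 K.
Warming: T_s − T_e = 171.6 K.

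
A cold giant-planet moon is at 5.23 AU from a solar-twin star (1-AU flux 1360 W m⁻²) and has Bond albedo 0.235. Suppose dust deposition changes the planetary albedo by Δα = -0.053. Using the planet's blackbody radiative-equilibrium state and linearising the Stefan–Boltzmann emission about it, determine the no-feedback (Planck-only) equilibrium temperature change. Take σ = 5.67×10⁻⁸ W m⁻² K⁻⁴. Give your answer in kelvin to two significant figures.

2.0 kelvin

Flux at the orbit: S = 1360/(5.23)² = 49.72 W m⁻².
Unperturbed T_e = [49.72·(1−0.235)/(4σ)]^¼ = 113.8 K.
TOA radiative forcing: ΔF = −S·Δα/4 = −49.72·(-0.053)/4 = 0.6588 W m⁻².
Planck response: λ_P = 4σT_e³ = 4·5.67×10⁻⁸·(113.8)³ = 0.3342 W m⁻²/K.
Hence the no-feedback warming is ΔF/(4σT_e³) = 1.97 K.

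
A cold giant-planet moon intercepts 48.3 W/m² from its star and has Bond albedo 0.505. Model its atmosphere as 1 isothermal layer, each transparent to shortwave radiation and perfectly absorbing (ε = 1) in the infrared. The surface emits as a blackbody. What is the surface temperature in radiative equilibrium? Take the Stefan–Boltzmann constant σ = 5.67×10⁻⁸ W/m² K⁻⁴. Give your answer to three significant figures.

OLR = S(1−α)/4 = 5.977 W/m²; the top layer radiates at T_e = 101.3 K.
For an N-layer opaque stack, T_s⁴ = (N+1)T_e⁴, hence T_s = (2)^(1/4)×101.3 K = 120.5 K.

120 kelvin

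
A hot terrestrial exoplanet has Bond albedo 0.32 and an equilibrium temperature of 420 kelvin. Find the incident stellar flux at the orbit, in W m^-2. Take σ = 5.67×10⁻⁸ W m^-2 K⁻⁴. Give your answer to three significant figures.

10400 W m^-2

From S(1−α)/4 = σT⁴: S = 4σT⁴/(1−α).
The emitted flux is σT⁴ = 1764 W m^-2.
S = 4·1764/0.68 = 10380 W m^-2.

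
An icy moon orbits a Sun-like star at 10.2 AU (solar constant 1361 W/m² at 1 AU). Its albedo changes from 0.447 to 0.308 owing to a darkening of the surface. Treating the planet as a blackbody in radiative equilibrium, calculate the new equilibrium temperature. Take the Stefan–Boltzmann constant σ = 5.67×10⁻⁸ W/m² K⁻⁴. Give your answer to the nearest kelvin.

79 K

Flux at the orbit: S = 1361/(10.2)² = 13.08 W/m².
New equilibrium: T₂ = [(1−0.308)·13.08/(4σ)]^(1/4) = 79.48 K.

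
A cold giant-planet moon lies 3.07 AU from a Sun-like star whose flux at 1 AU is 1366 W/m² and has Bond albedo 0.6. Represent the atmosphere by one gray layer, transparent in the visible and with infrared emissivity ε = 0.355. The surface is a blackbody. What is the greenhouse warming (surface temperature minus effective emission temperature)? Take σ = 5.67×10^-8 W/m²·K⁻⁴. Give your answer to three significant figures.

6.33 kelvin

By the inverse-square law, S = 1366/3.07² = 144.9 W/m².
The planet radiates to space at T_e = [S(1−α)/(4σ)]^(1/4) = 126.4 K.
For a single slab of emissivity ε, T_s⁴ = 2T_e⁴/(2−ε); thus T_s = 126.4·(1.216)^(1/4) = 132.8 K.
T_s − T_e = 132.8 − 126.4 = 6.330 K.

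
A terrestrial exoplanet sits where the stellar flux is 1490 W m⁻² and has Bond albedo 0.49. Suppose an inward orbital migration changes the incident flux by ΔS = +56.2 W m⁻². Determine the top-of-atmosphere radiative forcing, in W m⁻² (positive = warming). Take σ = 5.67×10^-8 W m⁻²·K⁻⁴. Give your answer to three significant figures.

Only a fraction (1−α) is absorbed and it's spread over 4πR², so ΔF = (1−α)ΔS/4 = 7.166 W m⁻².

7.17 W m⁻²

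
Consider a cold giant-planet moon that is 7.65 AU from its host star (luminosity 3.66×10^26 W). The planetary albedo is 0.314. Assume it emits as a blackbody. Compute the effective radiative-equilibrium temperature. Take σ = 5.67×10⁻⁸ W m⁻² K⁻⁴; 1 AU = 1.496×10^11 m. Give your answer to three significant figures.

d = 7.65 × 1.496×10^11 m = 1.144×10^12 m.
Flux at the orbit: S = L/(4πd²) = 3.66×10^26/(4π·(1.14×10^12)²) = 22.24 W m⁻².
Averaging over the sphere, the absorbed flux is S(1−α)/4 = 3.814 W m⁻².
Balancing against σT⁴: T = (3.814/5.67×10⁻⁸)^(1/4) = 90.56 K.

90.6 K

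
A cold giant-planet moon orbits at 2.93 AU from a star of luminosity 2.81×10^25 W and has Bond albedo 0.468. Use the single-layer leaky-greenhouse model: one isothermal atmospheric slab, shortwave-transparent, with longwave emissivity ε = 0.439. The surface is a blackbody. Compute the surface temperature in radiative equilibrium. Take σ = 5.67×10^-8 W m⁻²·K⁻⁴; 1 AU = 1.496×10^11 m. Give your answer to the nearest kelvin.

77 kelvin

d = 2.93 × 1.496×10^11 m = 4.383×10^11 m.
Flux at the orbit: S = L/(4πd²) = 2.81×10^25/(4π·(4.38×10^11)²) = 11.64 W m⁻².
The planet radiates to space at T_e = [S(1−α)/(4σ)]^(1/4) = 72.28 K.
The surface balance (absorbed SW + ε·downward IR = σT_s⁴) with T_a⁴ = T_s⁴/2 reduces to T_s = T_e·[2/(2−ε)]^¼ = 76.90 K.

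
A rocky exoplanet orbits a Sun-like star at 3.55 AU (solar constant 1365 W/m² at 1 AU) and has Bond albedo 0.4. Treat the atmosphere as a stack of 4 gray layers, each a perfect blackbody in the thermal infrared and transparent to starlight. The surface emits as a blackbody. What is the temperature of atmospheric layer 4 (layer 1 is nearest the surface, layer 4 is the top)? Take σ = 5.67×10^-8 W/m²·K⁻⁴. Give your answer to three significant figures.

130 K

Irradiance scales as 1/d², so S = 1365 W/m² × (1/3.55)² = 108.3 W/m².
OLR = S(1−α)/4 = 16.25 W/m²; the top layer radiates at T_e = 130.1 K.
Each opaque layer satisfies 2T_j⁴ = T_{j−1}⁴ + T_{j+1}⁴, giving T_k⁴ = (N+1−k)T_e⁴.
With k = 4: T_4 = (4+1−4)^¼·130.1 K = 130.1 K.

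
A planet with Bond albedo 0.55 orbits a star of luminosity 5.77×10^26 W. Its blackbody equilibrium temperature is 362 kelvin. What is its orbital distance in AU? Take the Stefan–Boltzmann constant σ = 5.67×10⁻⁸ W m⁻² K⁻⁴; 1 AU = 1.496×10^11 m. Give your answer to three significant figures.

0.487 AU

The flux needed for this T is 4σT⁴/(1−0.55) = 8655 W m⁻².
S = L/(4πd²) → d = √(L/4πS) = √(5.77×10^26/(4π·8655)) = 7.284×10^10 m = 0.4869 AU.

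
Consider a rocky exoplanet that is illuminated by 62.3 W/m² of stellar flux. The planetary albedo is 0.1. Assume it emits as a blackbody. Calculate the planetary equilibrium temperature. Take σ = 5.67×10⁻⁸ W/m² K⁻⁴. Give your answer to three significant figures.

125 K

Absorbed flux (global mean): S(1−α)/4 = 62.30·0.9/4 = 14.02 W/m².
In equilibrium σT⁴ equals this, so T = 125.4 K.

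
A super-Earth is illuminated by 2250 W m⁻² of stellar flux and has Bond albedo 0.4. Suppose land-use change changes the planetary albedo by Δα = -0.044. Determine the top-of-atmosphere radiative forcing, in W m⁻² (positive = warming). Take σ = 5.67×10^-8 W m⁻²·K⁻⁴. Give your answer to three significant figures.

24.8 W m⁻²

ΔF = −(S/4)Δα = −(2250/4)×(-0.044) = 24.75 W m⁻².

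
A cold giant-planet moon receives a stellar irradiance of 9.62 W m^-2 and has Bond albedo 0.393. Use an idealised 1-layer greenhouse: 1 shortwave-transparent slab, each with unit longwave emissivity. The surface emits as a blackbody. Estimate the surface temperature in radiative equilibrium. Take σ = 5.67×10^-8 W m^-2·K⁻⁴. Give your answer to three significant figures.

84.7 K

Top-of-atmosphere balance: σT_e⁴ = S(1−α)/4 = 1.460 W m^-2 → T_e = 71.23 K.
Layer-by-layer balance gives σT_s⁴ = (N+1)σT_e⁴, so T_s = 2^¼·71.23 = 84.71 K.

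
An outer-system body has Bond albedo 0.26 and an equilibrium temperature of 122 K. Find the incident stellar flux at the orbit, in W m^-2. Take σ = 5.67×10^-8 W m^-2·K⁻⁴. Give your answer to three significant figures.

67.9 W m^-2

From S(1−α)/4 = σT⁴: S = 4σT⁴/(1−α).
The emitted flux is σT⁴ = 12.56 W m^-2.
S = 4·12.56/0.74 = 67.90 W m^-2.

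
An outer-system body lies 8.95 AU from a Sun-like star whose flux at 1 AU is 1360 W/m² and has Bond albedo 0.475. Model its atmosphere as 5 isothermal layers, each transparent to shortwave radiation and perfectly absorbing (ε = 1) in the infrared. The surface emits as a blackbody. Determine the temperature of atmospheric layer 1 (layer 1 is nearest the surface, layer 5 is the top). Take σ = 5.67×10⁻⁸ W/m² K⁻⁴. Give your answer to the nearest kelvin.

By the inverse-square law, S = 1360/8.95² = 16.98 W/m².
Top-of-atmosphere balance: σT_e⁴ = S(1−α)/4 = 2.228 W/m² → T_e = 79.18 K.
Each opaque layer satisfies 2T_j⁴ = T_{j−1}⁴ + T_{j+1}⁴, giving T_k⁴ = (N+1−k)T_e⁴.
With k = 1: T_1 = (5+1−1)^¼·79.18 K = 118.4 K.

118 K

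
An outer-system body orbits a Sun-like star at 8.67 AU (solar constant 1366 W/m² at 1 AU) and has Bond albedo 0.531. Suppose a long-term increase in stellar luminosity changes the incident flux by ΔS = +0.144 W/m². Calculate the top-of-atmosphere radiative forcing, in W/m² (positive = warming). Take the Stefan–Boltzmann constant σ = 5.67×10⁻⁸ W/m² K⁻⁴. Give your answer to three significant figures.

0.0169 W/m²

By the inverse-square law, S = 1366/8.67² = 18.17 W/m².
ΔF = Δ[S(1−α)]/4 = (1−0.531)·+0.144/4 = 0.01688 W/m².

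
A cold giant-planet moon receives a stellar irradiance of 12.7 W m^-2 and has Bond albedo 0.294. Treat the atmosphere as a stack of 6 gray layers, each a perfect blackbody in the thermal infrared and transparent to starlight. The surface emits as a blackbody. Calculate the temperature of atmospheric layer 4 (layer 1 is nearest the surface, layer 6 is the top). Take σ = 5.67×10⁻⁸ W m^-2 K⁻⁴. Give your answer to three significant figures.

OLR = S(1−α)/4 = 2.242 W m^-2; the top layer radiates at T_e = 79.29 K.
Each opaque layer satisfies 2T_j⁴ = T_{j−1}⁴ + T_{j+1}⁴, giving T_k⁴ = (N+1−k)T_e⁴.
With k = 4: T_4 = (6+1−4)^¼·79.29 K = 104.4 K.

104 K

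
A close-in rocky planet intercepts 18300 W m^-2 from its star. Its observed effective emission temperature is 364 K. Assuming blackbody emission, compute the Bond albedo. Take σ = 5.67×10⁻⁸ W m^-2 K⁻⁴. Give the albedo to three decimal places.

0.782

Energy balance: S(1−α)/4 = σT⁴, so 1−α = 4σT⁴/S.
σT⁴ = 995.4 W m^-2, so 4σT⁴ = 3982 W m^-2.
1−α = 3982/18300 = 0.2176, so α = 0.7824.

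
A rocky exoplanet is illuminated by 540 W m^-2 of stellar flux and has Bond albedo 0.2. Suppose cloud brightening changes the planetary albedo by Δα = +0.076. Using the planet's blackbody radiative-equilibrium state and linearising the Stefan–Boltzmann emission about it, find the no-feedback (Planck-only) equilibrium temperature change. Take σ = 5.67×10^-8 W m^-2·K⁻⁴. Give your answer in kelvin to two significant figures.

Unperturbed T_e = [540.0·(1−0.2)/(4σ)]^¼ = 208.9 K.
The change in absorbed flux is Δ[S(1−α)/4] = −SΔα/4 = -10.26 W m^-2.
Linearising σT⁴ gives d(σT⁴)/dT = 4σT_e³ = 2.068 W m^-2 per K.
Hence the no-feedback warming is ΔF/(4σT_e³) = -4.96 K.

-5.0 kelvin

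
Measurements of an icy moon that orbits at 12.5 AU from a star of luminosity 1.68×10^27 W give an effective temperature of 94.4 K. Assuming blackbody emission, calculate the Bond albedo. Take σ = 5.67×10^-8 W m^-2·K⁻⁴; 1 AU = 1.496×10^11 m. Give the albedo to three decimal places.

0.529

Orbital distance: d = 12.5 AU = 1.870×10^12 m.
S = L/(4πd²) = 38.23 W m^-2.
Energy balance: S(1−α)/4 = σT⁴, so 1−α = 4σT⁴/S.
σT⁴ = 4.503 W m^-2, so 4σT⁴ = 18.01 W m^-2.
1−α = 18.01/38.23 = 0.4711, so α = 0.5289.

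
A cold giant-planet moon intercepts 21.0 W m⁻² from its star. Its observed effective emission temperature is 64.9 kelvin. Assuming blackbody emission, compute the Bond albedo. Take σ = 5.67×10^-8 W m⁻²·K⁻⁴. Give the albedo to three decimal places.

0.808

Energy balance: S(1−α)/4 = σT⁴, so 1−α = 4σT⁴/S.
4σT⁴ = 4·5.67×10⁻⁸·(64.9)⁴ = 4.024 W m⁻².
Hence α = 1 − 4.024/21.00 = 0.8084.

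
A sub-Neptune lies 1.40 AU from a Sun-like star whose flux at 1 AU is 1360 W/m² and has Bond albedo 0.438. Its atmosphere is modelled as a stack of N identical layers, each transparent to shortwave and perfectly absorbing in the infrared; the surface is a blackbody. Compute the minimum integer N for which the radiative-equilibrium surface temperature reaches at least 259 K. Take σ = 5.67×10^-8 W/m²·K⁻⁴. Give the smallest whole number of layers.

2

Irradiance scales as 1/d², so S = 1360 W/m² × (1/1.40)² = 693.9 W/m².
Top-of-atmosphere balance: σT_e⁴ = S(1−α)/4 = 97.49 W/m² → T_e = 203.6 K.
T_s = (N+1)^(1/4)·T_e ≥ 259 K requires N+1 ≥ (T_s/T_e)⁴ = (259/203.6)⁴ = 2.617.
The minimum whole number is N = 2.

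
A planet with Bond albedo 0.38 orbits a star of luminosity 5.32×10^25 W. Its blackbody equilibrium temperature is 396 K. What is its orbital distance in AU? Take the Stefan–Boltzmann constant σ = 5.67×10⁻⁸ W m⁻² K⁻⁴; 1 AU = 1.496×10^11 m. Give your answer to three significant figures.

0.145 AU

Energy balance gives S = 4σT⁴/(1−α) = 8996 W m⁻².
Then d = [L/(4πS)]^(1/2) = 2.169×10^10 m, i.e. 0.1450 AU.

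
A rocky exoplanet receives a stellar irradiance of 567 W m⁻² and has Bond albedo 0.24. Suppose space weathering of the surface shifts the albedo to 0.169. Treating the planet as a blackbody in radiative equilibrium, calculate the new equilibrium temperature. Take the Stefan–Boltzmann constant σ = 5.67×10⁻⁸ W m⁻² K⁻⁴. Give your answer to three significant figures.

213 K

With the new albedo, S(1−α₂)/4 = 117.8 W m⁻², so T₂ = 213.5 K.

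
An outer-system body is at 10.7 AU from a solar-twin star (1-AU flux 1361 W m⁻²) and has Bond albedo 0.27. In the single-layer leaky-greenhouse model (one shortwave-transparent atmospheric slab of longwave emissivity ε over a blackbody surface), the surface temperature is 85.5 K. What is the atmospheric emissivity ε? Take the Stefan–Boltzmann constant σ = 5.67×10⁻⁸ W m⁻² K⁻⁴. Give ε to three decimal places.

0.568

By the inverse-square law, S = 1361/10.7² = 11.89 W m⁻².
First, T_e = [11.89·(1−0.27)/(4σ)]^(1/4) = 78.65 K.
Inverting T_s⁴ = 2T_e⁴/(2−ε): (T_e/T_s)⁴ = 0.7160, so ε = 2(1 − 0.7160) = 0.5680.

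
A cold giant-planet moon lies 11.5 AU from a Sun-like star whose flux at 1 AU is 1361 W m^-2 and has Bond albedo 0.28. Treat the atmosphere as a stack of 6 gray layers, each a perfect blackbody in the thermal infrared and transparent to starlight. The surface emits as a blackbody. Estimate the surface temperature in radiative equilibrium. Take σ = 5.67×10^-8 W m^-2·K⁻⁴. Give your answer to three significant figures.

123 kelvin

Irradiance scales as 1/d², so S = 1361 W m^-2 × (1/11.5)² = 10.29 W m^-2.
Top-of-atmosphere balance: σT_e⁴ = S(1−α)/4 = 1.852 W m^-2 → T_e = 75.60 K.
For an N-layer opaque stack, T_s⁴ = (N+1)T_e⁴, hence T_s = (7)^(1/4)×75.60 K = 123.0 K.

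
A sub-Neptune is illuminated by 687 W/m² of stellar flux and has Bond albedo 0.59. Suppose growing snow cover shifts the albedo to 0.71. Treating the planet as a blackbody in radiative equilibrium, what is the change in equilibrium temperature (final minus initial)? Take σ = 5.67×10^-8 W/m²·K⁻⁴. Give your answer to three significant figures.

Initial: T₁ = [S(1−0.59)/(4σ)]^(1/4) = 187.7 K.
Final:   T₂ = [S(1−0.71)/(4σ)]^(1/4) = 172.2 K.
ΔT = T₂ − T₁ = -15.57 K.

-15.6 kelvin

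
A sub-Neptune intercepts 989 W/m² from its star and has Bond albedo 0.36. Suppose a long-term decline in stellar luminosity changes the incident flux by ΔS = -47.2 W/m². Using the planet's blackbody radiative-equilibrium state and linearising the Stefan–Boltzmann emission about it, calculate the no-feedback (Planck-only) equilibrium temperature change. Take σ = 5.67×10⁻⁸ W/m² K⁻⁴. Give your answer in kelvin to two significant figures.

-2.7 K

The baseline emission temperature is T_e = 229.8 K.
Only a fraction (1−α) is absorbed and it's spread over 4πR², so ΔF = (1−α)ΔS/4 = -7.552 W/m².
The Planck feedback parameter is 4σT_e³ = 2.754 W/m²/K.
So ΔT₀ = -7.552/2.754 = -2.74 K.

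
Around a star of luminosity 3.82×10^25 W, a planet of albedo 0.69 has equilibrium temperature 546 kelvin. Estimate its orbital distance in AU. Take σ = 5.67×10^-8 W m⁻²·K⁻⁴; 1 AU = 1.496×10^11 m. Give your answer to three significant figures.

Required flux: S = 4σT⁴/(1−α) = 65020 W m⁻².
S = L/(4πd²) → d = √(L/4πS) = √(3.82×10^25/(4π·65020)) = 6.838×10^9 m = 0.04571 AU.

0.0457 AU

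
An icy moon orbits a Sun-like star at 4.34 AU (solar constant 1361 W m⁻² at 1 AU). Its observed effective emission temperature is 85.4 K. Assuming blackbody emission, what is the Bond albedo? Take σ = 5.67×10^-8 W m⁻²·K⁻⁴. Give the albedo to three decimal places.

Flux at the orbit: S = 1361/(4.34)² = 72.26 W m⁻².
Rearranging the radiative balance, α = 1 − 4σT⁴/S.
4σT⁴ = 4·5.67×10⁻⁸·(85.4)⁴ = 12.06 W m⁻².
Hence α = 1 − 12.06/72.26 = 0.8330.

0.833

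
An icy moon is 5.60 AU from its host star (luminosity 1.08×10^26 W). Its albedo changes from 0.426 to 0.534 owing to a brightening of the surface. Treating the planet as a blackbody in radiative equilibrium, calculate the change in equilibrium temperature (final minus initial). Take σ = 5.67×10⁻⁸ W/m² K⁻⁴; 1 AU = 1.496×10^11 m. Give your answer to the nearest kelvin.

d = 5.60 × 1.496×10^11 m = 8.378×10^11 m.
Spreading L over a sphere of radius d: S = 1.08×10^26/(4π·8.38×10^11²) = 12.25 W/m².
With α = 0.426, T₁ = 74.61 K.
Final:   T₂ = [S(1−0.534)/(4σ)]^(1/4) = 70.82 K.
Change: 70.82 − 74.61 = -3.789 K.

-4 K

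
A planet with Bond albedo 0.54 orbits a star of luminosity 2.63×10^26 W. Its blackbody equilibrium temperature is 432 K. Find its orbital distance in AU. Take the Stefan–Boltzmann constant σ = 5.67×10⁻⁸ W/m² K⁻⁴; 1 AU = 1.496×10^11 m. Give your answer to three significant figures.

0.233 AU

Required flux: S = 4σT⁴/(1−α) = 17170 W/m².
S = L/(4πd²) → d = √(L/4πS) = √(2.63×10^26/(4π·17170)) = 3.491×10^10 m = 0.2334 AU.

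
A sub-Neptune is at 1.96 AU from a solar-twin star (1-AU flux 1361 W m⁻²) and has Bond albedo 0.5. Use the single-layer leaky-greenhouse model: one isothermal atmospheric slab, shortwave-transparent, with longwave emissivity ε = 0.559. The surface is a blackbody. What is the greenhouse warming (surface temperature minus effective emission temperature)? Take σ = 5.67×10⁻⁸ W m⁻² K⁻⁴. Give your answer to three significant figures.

Irradiance scales as 1/d², so S = 1361 W m⁻² × (1/1.96)² = 354.3 W m⁻².
Effective emission temperature (TOA balance): σT_e⁴ = S(1−α)/4 = 44.28 W m⁻² → T_e = 167.2 K.
For a single slab of emissivity ε, T_s⁴ = 2T_e⁴/(2−ε); thus T_s = 167.2·(1.388)^(1/4) = 181.5 K.
The atmosphere warms the surface by 14.28 K.

14.3 K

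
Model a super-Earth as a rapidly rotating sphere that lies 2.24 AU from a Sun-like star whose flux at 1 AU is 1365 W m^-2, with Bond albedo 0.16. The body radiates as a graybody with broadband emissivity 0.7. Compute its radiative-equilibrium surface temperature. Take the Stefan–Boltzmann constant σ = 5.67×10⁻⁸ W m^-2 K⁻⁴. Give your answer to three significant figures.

195 K

By the inverse-square law, S = 1365/2.24² = 272.0 W m^-2.
Absorbed flux (global mean): S(1−α)/4 = 272.0·0.84/4 = 57.13 W m^-2.
Radiative balance εσT⁴ = 57.13 gives T = [57.13/(0.7·σ)]^(1/4) = 194.8 K.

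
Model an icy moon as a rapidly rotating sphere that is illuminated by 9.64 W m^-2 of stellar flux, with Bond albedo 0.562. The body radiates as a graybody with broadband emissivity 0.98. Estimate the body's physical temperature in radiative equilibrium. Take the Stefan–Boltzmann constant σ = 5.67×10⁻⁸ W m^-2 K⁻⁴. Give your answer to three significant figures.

66.0 K

Absorbed flux (global mean): S(1−α)/4 = 9.640·0.438/4 = 1.056 W m^-2.
Radiative balance εσT⁴ = 1.056 gives T = [1.056/(0.98·σ)]^(1/4) = 66.02 K.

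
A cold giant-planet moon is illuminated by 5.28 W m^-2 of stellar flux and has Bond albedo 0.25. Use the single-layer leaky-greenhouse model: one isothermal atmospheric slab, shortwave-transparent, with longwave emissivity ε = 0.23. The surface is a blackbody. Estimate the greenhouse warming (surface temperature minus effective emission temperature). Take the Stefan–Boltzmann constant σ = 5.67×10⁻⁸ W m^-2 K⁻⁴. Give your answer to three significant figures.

2.00 K

The planet radiates to space at T_e = [S(1−α)/(4σ)]^(1/4) = 64.64 K.
Surface balance with a leaky layer gives σT_s⁴ = σT_e⁴·2/(2−ε), so T_s = T_e·[2/(2−0.23)]^(1/4) = 66.65 K.
The atmosphere warms the surface by 2.005 K.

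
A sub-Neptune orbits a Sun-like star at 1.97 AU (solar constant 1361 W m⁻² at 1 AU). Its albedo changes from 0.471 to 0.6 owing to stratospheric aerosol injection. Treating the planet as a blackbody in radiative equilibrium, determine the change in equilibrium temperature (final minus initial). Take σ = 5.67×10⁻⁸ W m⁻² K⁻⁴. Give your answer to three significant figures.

By the inverse-square law, S = 1361/1.97² = 350.7 W m⁻².
Initial: T₁ = [S(1−0.471)/(4σ)]^(1/4) = 169.1 K.
With α = 0.6, T₂ = 157.7 K.
Change: 157.7 − 169.1 = -11.41 K.

-11.4 K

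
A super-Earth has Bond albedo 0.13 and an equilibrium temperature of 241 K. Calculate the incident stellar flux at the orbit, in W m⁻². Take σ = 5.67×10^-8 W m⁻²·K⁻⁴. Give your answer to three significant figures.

879 W m⁻²

Invert the energy balance for S: S = 4σT⁴/(1−α).
The emitted flux is σT⁴ = 191.3 W m⁻².
S = 4·191.3/0.87 = 879.4 W m⁻².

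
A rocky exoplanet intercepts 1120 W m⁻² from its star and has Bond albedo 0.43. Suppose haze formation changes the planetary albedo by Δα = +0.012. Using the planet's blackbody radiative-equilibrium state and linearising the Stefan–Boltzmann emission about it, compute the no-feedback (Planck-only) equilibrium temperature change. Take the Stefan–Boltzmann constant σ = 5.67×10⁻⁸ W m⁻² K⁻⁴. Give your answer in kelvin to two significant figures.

Unperturbed T_e = [1120·(1−0.43)/(4σ)]^¼ = 230.3 K.
TOA radiative forcing: ΔF = −S·Δα/4 = −1120·(+0.012)/4 = -3.360 W m⁻².
Planck response: λ_P = 4σT_e³ = 4·5.67×10⁻⁸·(230.3)³ = 2.772 W m⁻²/K.
ΔT₀ = ΔF/λ_P = -3.360/2.772 = -1.21 K.

-1.2 K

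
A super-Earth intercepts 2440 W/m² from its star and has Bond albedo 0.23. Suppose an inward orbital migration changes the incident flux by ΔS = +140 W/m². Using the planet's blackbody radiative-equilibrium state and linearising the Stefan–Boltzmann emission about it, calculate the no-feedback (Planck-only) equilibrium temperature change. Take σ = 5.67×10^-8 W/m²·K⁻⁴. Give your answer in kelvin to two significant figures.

The baseline emission temperature is T_e = 301.7 K.
Only a fraction (1−α) is absorbed and it's spread over 4πR², so ΔF = (1−α)ΔS/4 = 26.95 W/m².
Linearising σT⁴ gives d(σT⁴)/dT = 4σT_e³ = 6.228 W/m² per K.
So ΔT₀ = 26.95/6.228 = 4.33 K.

4.3 K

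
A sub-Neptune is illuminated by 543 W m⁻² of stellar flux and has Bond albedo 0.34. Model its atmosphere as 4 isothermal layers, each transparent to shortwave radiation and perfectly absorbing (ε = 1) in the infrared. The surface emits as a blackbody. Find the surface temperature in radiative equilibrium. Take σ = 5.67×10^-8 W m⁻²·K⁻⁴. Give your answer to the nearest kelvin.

OLR = S(1−α)/4 = 89.59 W m⁻²; the top layer radiates at T_e = 199.4 K.
Layer-by-layer balance gives σT_s⁴ = (N+1)σT_e⁴, so T_s = 5^¼·199.4 = 298.1 K.

298 K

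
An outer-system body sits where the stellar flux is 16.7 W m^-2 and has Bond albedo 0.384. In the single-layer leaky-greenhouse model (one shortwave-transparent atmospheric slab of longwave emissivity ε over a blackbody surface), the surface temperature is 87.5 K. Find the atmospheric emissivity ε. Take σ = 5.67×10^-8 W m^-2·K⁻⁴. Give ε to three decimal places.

First, T_e = [16.70·(1−0.384)/(4σ)]^(1/4) = 82.07 K.
Since (2−ε)/2 = (T_e/T_s)⁴ = 0.7738, ε = 0.4524.

0.452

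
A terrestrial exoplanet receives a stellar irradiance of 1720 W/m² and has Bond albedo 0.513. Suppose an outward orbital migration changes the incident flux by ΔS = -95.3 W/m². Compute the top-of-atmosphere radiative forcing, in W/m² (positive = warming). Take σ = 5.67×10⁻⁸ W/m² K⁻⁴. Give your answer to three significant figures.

Only a fraction (1−α) is absorbed and it's spread over 4πR², so ΔF = (1−α)ΔS/4 = -11.60 W/m².

-11.6 W/m²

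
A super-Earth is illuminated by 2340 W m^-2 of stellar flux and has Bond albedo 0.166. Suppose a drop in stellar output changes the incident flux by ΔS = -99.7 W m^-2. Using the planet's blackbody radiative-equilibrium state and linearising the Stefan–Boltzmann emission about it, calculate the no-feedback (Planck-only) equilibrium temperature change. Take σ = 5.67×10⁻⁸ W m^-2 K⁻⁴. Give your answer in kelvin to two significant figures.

Reference equilibrium: T_e = [S(1−α)/(4σ)]^(1/4) = 304.6 K.
Only a fraction (1−α) is absorbed and it's spread over 4πR², so ΔF = (1−α)ΔS/4 = -20.79 W m^-2.
Linearising σT⁴ gives d(σT⁴)/dT = 4σT_e³ = 6.408 W m^-2 per K.
ΔT₀ = ΔF/λ_P = -20.79/6.408 = -3.24 K.

-3.2 K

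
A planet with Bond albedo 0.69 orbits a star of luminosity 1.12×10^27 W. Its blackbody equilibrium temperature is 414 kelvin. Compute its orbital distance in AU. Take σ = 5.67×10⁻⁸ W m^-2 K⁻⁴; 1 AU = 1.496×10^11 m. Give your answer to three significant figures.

0.430 AU

Energy balance gives S = 4σT⁴/(1−α) = 21490 W m^-2.
S = L/(4πd²) → d = √(L/4πS) = √(1.12×10^27/(4π·21490)) = 6.440×10^10 m = 0.4305 AU.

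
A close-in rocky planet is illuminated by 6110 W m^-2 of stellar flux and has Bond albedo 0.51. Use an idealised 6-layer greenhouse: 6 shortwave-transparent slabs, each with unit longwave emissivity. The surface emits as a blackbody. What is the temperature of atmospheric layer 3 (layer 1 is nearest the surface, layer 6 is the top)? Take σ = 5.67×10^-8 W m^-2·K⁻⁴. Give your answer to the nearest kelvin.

OLR = S(1−α)/4 = 748.5 W m^-2; the top layer radiates at T_e = 339.0 K.
Each opaque layer satisfies 2T_j⁴ = T_{j−1}⁴ + T_{j+1}⁴, giving T_k⁴ = (N+1−k)T_e⁴.
With k = 3: T_3 = (6+1−3)^¼·339.0 K = 479.4 K.

479 K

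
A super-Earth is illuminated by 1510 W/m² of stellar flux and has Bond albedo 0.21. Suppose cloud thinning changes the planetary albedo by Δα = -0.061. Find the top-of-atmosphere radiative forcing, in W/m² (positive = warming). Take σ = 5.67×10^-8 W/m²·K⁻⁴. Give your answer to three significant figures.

ΔF = −(S/4)Δα = −(1510/4)×(-0.061) = 23.03 W/m².

23.0 W/m²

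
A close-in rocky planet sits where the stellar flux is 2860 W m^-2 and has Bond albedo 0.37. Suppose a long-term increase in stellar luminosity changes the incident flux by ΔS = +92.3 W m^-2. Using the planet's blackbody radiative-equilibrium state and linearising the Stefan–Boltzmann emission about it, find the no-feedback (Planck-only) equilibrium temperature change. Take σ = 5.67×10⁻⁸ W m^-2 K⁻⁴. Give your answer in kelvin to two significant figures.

Reference equilibrium: T_e = [S(1−α)/(4σ)]^(1/4) = 298.5 K.
ΔF = Δ[S(1−α)]/4 = (1−0.37)·+92.3/4 = 14.54 W m^-2.
Planck response: λ_P = 4σT_e³ = 4·5.67×10⁻⁸·(298.5)³ = 6.035 W m^-2/K.
So ΔT₀ = 14.54/6.035 = 2.41 K.

2.4 kelvin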